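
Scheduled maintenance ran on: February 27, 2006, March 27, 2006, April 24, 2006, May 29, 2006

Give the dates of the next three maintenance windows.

These are Mondays with 28, 28, 35-day gaps.
Each is the final Monday of its month — May 29, 2006 is past the 28th, so '4th Monday' doesn't fit.
June 2006 ends with Monday June 26, 2006.
Last Monday of July 2006: July 31, 2006.
August 2006 ends with Monday August 28, 2006.

June 26, 2006; July 31, 2006; August 28, 2006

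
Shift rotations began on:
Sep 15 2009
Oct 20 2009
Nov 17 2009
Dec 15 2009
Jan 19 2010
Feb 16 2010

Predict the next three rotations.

Mar 16 2010, Apr 20 2010, May 18 2010

These are Tuesdays at 28- or 35-day spacing (35, 28, 28, 35, 28).
The pattern: 3rd Tuesday of the month.
3rd Tuesday of March 2010: Mar 16 2010.
April 2010 — 3rd Tuesday is Apr 20 2010.
May 2010 — 3rd Tuesday is May 18 2010.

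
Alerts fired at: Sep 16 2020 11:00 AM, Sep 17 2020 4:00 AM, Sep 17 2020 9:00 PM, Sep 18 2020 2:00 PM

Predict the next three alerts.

Sep 19 2020 7:00 AM, Sep 20 2020 12:00 AM, Sep 20 2020 5:00 PM

Gaps: 17, 17, 17 hours — each event is 17 hours after the previous one.
Sep 18 2020 2:00 PM + 17 h = Sep 19 2020 7:00 AM.
Sep 19 2020 7:00 AM + 17 h = Sep 20 2020 12:00 AM.
Sep 20 2020 12:00 AM + 17 h = Sep 20 2020 5:00 PM.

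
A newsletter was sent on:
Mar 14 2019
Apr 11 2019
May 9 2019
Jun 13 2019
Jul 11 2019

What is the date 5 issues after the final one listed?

All dates are Thursdays, 28, 28, 35, 28 days apart.
Specifically, the 2nd Thursday of each month.
August 2019 — 2nd Thursday is Aug 8 2019.
September 2019 — 2nd Thursday is Sep 12 2019.
2nd Thursday of October 2019: Oct 10 2019.
November 2019 — 2nd Thursday is Nov 14 2019.
December 2019 — 2nd Thursday is Dec 12 2019.

Dec 12 2019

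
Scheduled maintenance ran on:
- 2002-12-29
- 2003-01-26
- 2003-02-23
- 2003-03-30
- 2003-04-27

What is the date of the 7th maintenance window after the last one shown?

These are Sundays with 28, 28, 35, 28-day gaps.
Each is the final Sunday of its month — 2002-12-29 is past the 28th, so '4th Sunday' doesn't fit.
May 2003 ends with Sunday 2003-05-25.
June 2003 ends with Sunday 2003-06-29.
Last Sunday of July 2003: 2003-07-27.
August 2003 ends with Sunday 2003-08-31.
September 2003 ends with Sunday 2003-09-28.
October 2003 ends with Sunday 2003-10-26.
November 2003 ends with Sunday 2003-11-30.

2003-11-30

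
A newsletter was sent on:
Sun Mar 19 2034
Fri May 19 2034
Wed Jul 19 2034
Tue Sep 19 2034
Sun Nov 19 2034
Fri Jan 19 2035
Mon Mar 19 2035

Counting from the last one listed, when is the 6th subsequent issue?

Wed Mar 19 2036

Each date is the 19th; the gaps (61, 61, 62, 61, 61, 59) track the month lengths.
The rule is the 19th of every 2 months.
Next: May 2035 → Sat May 19 2035.
Next: July 2035 → Thu Jul 19 2035.
Next: September 2035 → Wed Sep 19 2035.
Next: November 2035 → Mon Nov 19 2035.
January 2036: Sat Jan 19 2036.
March 2036: Wed Mar 19 2036.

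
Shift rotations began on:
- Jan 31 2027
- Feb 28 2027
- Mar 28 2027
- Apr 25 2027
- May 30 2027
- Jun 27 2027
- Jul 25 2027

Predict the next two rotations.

Every date is a Sunday; gaps 28, 28, 28, 35, 28, 28 days.
Each is the last Sunday of its month (at least one falls on the 29th or later, ruling out '4th Sunday').
August 2027 ends with Sunday Aug 29 2027.
Last Sunday of September 2027: Sep 26 2027.

Aug 29 2027, Sep 26 2027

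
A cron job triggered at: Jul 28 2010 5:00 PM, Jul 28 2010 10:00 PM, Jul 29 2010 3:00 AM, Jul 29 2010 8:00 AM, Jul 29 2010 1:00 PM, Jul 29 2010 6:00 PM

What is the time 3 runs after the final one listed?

Gaps: 5, 5, 5, 5, 5 hours — each event is 5 hours after the previous one.
Jul 29 2010 6:00 PM + 5 h = Jul 29 2010 11:00 PM.
Jul 29 2010 11:00 PM + 5 h = Jul 30 2010 4:00 AM.
Jul 30 2010 4:00 AM + 5 h = Jul 30 2010 9:00 AM.

Jul 30 2010 9:00 AM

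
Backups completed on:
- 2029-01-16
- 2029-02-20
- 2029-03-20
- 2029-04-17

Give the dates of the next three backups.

These are Tuesdays at 28- or 35-day spacing (35, 28, 28).
The pattern: 3rd Tuesday of the month.
3rd Tuesday of May 2029: 2029-05-15.
June 2029 — 3rd Tuesday is 2029-06-19.
July 2029 — 3rd Tuesday is 2029-07-17.

2029-05-15, 2029-06-19, 2029-07-17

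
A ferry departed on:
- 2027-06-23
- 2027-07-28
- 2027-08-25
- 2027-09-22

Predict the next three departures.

2027-10-27, 2027-11-24, 2027-12-22

Gaps: 35, 28, 28 days — a mix of 28 and 35. Every date is a Wednesday.
Each is the 4th Wednesday of its month.
October 2027 — 4th Wednesday is 2027-10-27.
4th Wednesday of November 2027: 2027-11-24.
December 2027 — 4th Wednesday is 2027-12-22.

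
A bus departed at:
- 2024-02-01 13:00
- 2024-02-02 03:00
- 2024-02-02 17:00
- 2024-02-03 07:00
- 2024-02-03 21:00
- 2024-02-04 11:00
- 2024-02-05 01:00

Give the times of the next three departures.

Spacing: 14, 14, 14, 14, 14, 14 h — constant 14 h.
2024-02-05 01:00 + 14 h = 2024-02-05 15:00.
2024-02-05 15:00 + 14 h = 2024-02-06 05:00.
2024-02-06 05:00 + 14 h = 2024-02-06 19:00.

2024-02-05 15:00, 2024-02-06 05:00, 2024-02-06 19:00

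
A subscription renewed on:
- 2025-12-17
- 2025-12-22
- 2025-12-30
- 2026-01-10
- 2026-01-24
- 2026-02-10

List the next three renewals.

2026-03-02, 2026-03-25, 2026-04-20

Gaps: 5, 8, 11, 14, 17 days — each gap is 3 larger than the previous one.
Next gap: 20 days. 2026-02-10 + 20 days = 2026-03-02.
Next gap: 23 days. 2026-03-02 + 23 days = 2026-03-25.
Next gap: 26 days. 2026-03-25 + 26 days = 2026-04-20.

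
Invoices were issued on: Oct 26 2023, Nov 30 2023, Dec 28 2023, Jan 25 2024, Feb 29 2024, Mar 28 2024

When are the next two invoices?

All Thursdays; the gaps (35, 28, 28, 35, 28) vary with month length.
This is the last Thursday of each month.
April 2024 ends with Thursday Apr 25 2024.
May 2024 ends with Thursday May 30 2024.

Apr 25 2024, May 30 2024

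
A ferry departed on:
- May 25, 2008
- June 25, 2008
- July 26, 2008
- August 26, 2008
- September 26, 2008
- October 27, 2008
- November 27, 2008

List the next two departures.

The spacing is 31, 31, 31, 31, 31, 31 days — always 31 days.
November 27, 2008 + 31 days = December 28, 2008.
December 28, 2008 + 31 days = January 28, 2009.

December 28, 2008; January 28, 2009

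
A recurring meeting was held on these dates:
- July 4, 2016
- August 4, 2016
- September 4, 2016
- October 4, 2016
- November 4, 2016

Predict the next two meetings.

December 4, 2016; January 4, 2017

Gaps: 31, 31, 30, 31 days — not constant. Every event is on the 4th of the month.
Pattern: the 4th of each month.
December 2016: December 4, 2016.
January 2017: January 4, 2017.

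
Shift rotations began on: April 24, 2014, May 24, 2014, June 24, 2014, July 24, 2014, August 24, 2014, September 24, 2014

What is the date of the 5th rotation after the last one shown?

The day-of-month is always 24 (30, 31, 30, 31, 31 days between events).
So this recurs on the 24th of each month.
October 2014: October 24, 2014.
November 2014: November 24, 2014.
December 2014: December 24, 2014.
Next: January 2015 → January 24, 2015.
Next: February 2015 → February 24, 2015.

February 24, 2015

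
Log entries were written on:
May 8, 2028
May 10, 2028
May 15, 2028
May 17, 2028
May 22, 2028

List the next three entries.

May 24, 2028; May 29, 2028; May 31, 2028

The gap pattern 2, 5, 2, 5 repeats every 2 events.
These are the Mondays and Wednesdays of each week.
Next Wednesday: May 24, 2028.
Next Monday: May 29, 2028.
Next Wednesday: May 31, 2028.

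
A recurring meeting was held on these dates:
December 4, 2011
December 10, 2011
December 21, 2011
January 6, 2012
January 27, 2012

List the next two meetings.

Intervals are 6, 11, 16, 21 days — an arithmetic progression with common difference 5.
Next gap: 26 days. January 27, 2012 + 26 days = February 22, 2012.
Next gap: 31 days. February 22, 2012 + 31 days = March 24, 2012.

February 22, 2012; March 24, 2012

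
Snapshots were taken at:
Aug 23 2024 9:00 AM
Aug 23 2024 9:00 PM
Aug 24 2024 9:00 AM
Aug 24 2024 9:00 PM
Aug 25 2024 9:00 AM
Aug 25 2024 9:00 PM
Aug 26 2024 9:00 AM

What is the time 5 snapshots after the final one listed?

The interval is a steady 12 hours (12, 12, 12, 12, 12, 12).
Aug 26 2024 9:00 AM + 12 h = Aug 26 2024 9:00 PM.
Aug 26 2024 9:00 PM + 12 h = Aug 27 2024 9:00 AM.
Aug 27 2024 9:00 AM + 12 h = Aug 27 2024 9:00 PM.
Aug 27 2024 9:00 PM + 12 h = Aug 28 2024 9:00 AM.
Aug 28 2024 9:00 AM + 12 h = Aug 28 2024 9:00 PM.

Aug 28 2024 9:00 PM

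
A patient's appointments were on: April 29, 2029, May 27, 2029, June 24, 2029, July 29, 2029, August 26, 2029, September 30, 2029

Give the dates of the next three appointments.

October 28, 2029; November 25, 2029; December 30, 2029

Every date is a Sunday; gaps 28, 28, 35, 28, 35 days.
Each is the last Sunday of its month (at least one falls on the 29th or later, ruling out '4th Sunday').
Last Sunday of October 2029: October 28, 2029.
Last Sunday of November 2029: November 25, 2029.
Last Sunday of December 2029: December 30, 2029.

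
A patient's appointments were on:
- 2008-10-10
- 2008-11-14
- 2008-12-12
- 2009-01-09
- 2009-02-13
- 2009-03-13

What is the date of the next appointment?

2009-04-10

These are Fridays at 28- or 35-day spacing (35, 28, 28, 35, 28).
The pattern: 2nd Friday of the month.
2nd Friday of April 2009: 2009-04-10.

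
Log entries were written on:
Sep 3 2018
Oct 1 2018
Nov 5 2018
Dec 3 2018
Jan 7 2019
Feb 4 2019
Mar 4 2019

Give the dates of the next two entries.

Apr 1 2019, May 6 2019

These are Mondays at 28- or 35-day spacing (28, 35, 28, 35, 28, 28).
The pattern: 1st Monday of the month.
April 2019 — 1st Monday is Apr 1 2019.
1st Monday of May 2019: May 6 2019.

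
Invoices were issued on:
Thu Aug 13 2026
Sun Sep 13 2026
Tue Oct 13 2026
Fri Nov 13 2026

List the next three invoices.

Gaps: 31, 30, 31 days — not constant. Every event is on the 13th of the month.
Pattern: the 13th of each month.
December 2026: Sun Dec 13 2026.
January 2027: Wed Jan 13 2027.
February 2027: Sat Feb 13 2027.

Sun Dec 13 2026, Wed Jan 13 2027, Sat Feb 13 2027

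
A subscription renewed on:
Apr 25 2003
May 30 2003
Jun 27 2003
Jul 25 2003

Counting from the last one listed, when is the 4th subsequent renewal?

Nov 28 2003

Every date is a Friday; gaps 35, 28, 28 days.
Each is the last Friday of its month (at least one falls on the 29th or later, ruling out '4th Friday').
Last Friday of August 2003: Aug 29 2003.
Last Friday of September 2003: Sep 26 2003.
Last Friday of October 2003: Oct 31 2003.
Last Friday of November 2003: Nov 28 2003.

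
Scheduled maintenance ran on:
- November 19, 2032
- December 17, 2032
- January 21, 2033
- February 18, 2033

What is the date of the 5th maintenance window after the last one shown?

Gaps: 28, 35, 28 days — a mix of 28 and 35. Every date is a Friday.
Each is the 3rd Friday of its month.
3rd Friday of March 2033: March 18, 2033.
April 2033 — 3rd Friday is April 15, 2033.
3rd Friday of May 2033: May 20, 2033.
3rd Friday of June 2033: June 17, 2033.
July 2033 — 3rd Friday is July 15, 2033.

July 15, 2033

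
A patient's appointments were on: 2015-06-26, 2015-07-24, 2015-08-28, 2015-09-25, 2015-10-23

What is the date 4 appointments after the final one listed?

Gaps: 28, 35, 28, 28 days — a mix of 28 and 35. Every date is a Friday.
Each is the 4th Friday of its month.
4th Friday of November 2015: 2015-11-27.
4th Friday of December 2015: 2015-12-25.
January 2016 — 4th Friday is 2016-01-22.
4th Friday of February 2016: 2016-02-26.

2016-02-26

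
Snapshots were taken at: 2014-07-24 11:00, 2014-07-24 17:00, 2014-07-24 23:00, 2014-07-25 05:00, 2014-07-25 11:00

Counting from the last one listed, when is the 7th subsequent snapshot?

2014-07-27 05:00

The interval is a steady 6 hours (6, 6, 6, 6).
2014-07-25 11:00 + 6 h = 2014-07-25 17:00.
2014-07-25 17:00 + 6 h = 2014-07-25 23:00.
2014-07-25 23:00 + 6 h = 2014-07-26 05:00.
2014-07-26 05:00 + 6 h = 2014-07-26 11:00.
2014-07-26 11:00 + 6 h = 2014-07-26 17:00.
2014-07-26 17:00 + 6 h = 2014-07-26 23:00.
2014-07-26 23:00 + 6 h = 2014-07-27 05:00.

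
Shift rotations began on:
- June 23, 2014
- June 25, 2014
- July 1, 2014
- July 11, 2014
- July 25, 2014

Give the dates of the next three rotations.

The spacing grows by 4 each time: 2, 6, 10, 14 days.
Next gap: 18 days. July 25, 2014 + 18 days = August 12, 2014.
Next gap: 22 days. August 12, 2014 + 22 days = September 3, 2014.
Next gap: 26 days. September 3, 2014 + 26 days = September 29, 2014.

August 12, 2014; September 3, 2014; September 29, 2014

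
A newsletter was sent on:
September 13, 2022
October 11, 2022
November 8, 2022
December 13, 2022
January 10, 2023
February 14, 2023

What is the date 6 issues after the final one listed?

August 8, 2023

These are Tuesdays at 28- or 35-day spacing (28, 28, 35, 28, 35).
The pattern: 2nd Tuesday of the month.
March 2023 — 2nd Tuesday is March 14, 2023.
2nd Tuesday of April 2023: April 11, 2023.
May 2023 — 2nd Tuesday is May 9, 2023.
2nd Tuesday of June 2023: June 13, 2023.
2nd Tuesday of July 2023: July 11, 2023.
August 2023 — 2nd Tuesday is August 8, 2023.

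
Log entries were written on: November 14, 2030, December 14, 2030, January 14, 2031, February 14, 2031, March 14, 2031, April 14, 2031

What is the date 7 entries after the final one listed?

Each date is the 14th; the gaps (30, 31, 31, 28, 31) track the month lengths.
The rule is the 14th of each month.
May 2031: May 14, 2031.
June 2031: June 14, 2031.
July 2031: July 14, 2031.
Next: August 2031 → August 14, 2031.
September 2031: September 14, 2031.
October 2031: October 14, 2031.
Next: November 2031 → November 14, 2031.

November 14, 2031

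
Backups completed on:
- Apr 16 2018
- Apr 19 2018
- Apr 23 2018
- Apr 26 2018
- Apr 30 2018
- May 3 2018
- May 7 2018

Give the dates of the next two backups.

The gap pattern 3, 4, 3, 4, 3, 4 repeats every 2 events.
These are the Mondays and Thursdays of each week.
Next Thursday: May 10 2018.
The following Monday is May 14 2018.

May 10 2018, May 14 2018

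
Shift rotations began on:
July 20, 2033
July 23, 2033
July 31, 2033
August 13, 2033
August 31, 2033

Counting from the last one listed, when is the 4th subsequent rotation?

December 31, 2033

Gaps: 3, 8, 13, 18 days — each gap is 5 larger than the previous one.
Next gap: 23 days. August 31, 2033 + 23 days = September 23, 2033.
Next gap: 28 days. September 23, 2033 + 28 days = October 21, 2033.
Next gap: 33 days. October 21, 2033 + 33 days = November 23, 2033.
Next gap: 38 days. November 23, 2033 + 38 days = December 31, 2033.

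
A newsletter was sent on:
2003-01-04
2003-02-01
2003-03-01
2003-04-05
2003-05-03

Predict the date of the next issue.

2003-06-07

Gaps: 28, 28, 35, 28 days — a mix of 28 and 35. Every date is a Saturday.
Each is the 1st Saturday of its month.
June 2003 — 1st Saturday is 2003-06-07.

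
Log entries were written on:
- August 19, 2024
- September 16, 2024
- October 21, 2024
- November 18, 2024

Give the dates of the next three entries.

December 16, 2024; January 20, 2025; February 17, 2025

All dates are Mondays, 28, 35, 28 days apart.
Specifically, the 3rd Monday of each month.
3rd Monday of December 2024: December 16, 2024.
January 2025 — 3rd Monday is January 20, 2025.
3rd Monday of February 2025: February 17, 2025.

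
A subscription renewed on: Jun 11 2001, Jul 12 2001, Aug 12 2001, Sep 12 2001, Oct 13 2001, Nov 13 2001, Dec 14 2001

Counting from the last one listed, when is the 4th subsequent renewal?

The spacing is 31, 31, 31, 31, 31, 31 days — always 31 days.
Dec 14 2001 + 31 days = Jan 14 2002.
Jan 14 2002 + 31 days = Feb 14 2002.
Feb 14 2002 + 31 days = Mar 17 2002.
Mar 17 2002 + 31 days = Apr 17 2002.

Apr 17 2002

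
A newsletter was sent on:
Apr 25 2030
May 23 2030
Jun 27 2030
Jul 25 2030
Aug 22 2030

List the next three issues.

Sep 26 2030, Oct 24 2030, Nov 28 2030

All dates are Thursdays, 28, 35, 28, 28 days apart.
Specifically, the 4th Thursday of each month.
4th Thursday of September 2030: Sep 26 2030.
4th Thursday of October 2030: Oct 24 2030.
November 2030 — 4th Thursday is Nov 28 2030.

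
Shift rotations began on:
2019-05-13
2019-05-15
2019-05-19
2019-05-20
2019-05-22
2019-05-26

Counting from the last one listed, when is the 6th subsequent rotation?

2019-06-09

Every event lands on a Monday or Wednesday or Sunday (gaps cycle 2, 4, 1, 2, 4).
So the schedule is: every Monday, Wednesday and Sunday.
The following Monday is 2019-05-27.
The following Wednesday is 2019-05-29.
Next Sunday: 2019-06-02.
Next Monday: 2019-06-03.
The following Wednesday is 2019-06-05.
The following Sunday is 2019-06-09.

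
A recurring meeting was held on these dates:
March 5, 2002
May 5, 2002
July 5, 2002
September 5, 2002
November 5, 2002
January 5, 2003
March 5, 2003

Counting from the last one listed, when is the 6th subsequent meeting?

March 5, 2004

Gaps: 61, 61, 62, 61, 61, 59 days — not constant. Every event is on the 5th of the month.
Pattern: the 5th of every 2 months.
Next: May 2003 → May 5, 2003.
July 2003: July 5, 2003.
September 2003: September 5, 2003.
Next: November 2003 → November 5, 2003.
January 2004: January 5, 2004.
Next: March 2004 → March 5, 2004.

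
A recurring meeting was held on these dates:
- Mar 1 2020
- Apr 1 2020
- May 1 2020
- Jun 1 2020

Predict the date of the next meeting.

Jul 1 2020

Each date is the 1st; the gaps (31, 30, 31) track the month lengths.
The rule is the 1st of each month.
July 2020: Jul 1 2020.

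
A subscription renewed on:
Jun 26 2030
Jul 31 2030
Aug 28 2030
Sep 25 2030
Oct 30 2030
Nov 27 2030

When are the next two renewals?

These are Wednesdays with 35, 28, 28, 35, 28-day gaps.
Each is the final Wednesday of its month — Jul 31 2030 is past the 28th, so '4th Wednesday' doesn't fit.
December 2030 ends with Wednesday Dec 25 2030.
Last Wednesday of January 2031: Jan 29 2031.

Dec 25 2030, Jan 29 2031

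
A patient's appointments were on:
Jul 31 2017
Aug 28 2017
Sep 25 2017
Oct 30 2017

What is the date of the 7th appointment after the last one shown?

All Mondays; the gaps (28, 28, 35) vary with month length.
This is the last Monday of each month.
Last Monday of November 2017: Nov 27 2017.
December 2017 ends with Monday Dec 25 2017.
January 2018 ends with Monday Jan 29 2018.
Last Monday of February 2018: Feb 26 2018.
Last Monday of March 2018: Mar 26 2018.
Last Monday of April 2018: Apr 30 2018.
May 2018 ends with Monday May 28 2018.

May 28 2018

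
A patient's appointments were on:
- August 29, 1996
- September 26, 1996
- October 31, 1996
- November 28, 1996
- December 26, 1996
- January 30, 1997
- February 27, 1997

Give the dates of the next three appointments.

These are Thursdays with 28, 35, 28, 28, 35, 28-day gaps.
Each is the final Thursday of its month — August 29, 1996 is past the 28th, so '4th Thursday' doesn't fit.
Last Thursday of March 1997: March 27, 1997.
April 1997 ends with Thursday April 24, 1997.
May 1997 ends with Thursday May 29, 1997.

March 27, 1997; April 24, 1997; May 29, 1997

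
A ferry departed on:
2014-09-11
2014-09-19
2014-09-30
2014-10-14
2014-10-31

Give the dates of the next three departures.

2014-11-20, 2014-12-13, 2015-01-08

The spacing grows by 3 each time: 8, 11, 14, 17 days.
Next gap: 20 days. 2014-10-31 + 20 days = 2014-11-20.
Next gap: 23 days. 2014-11-20 + 23 days = 2014-12-13.
Next gap: 26 days. 2014-12-13 + 26 days = 2015-01-08.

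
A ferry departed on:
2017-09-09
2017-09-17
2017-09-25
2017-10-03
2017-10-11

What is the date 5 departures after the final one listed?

2017-11-20

The spacing is 8, 8, 8, 8 days — always 8 days.
2017-10-11 + 8 days = 2017-10-19.
2017-10-19 + 8 days = 2017-10-27.
2017-10-27 + 8 days = 2017-11-04.
2017-11-04 + 8 days = 2017-11-12.
2017-11-12 + 8 days = 2017-11-20.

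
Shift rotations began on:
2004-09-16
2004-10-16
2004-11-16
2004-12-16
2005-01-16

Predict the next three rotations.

The day-of-month is always 16 (30, 31, 30, 31 days between events).
So this recurs on the 16th of each month.
Next: February 2005 → 2005-02-16.
Next: March 2005 → 2005-03-16.
Next: April 2005 → 2005-04-16.

2005-02-16, 2005-03-16, 2005-04-16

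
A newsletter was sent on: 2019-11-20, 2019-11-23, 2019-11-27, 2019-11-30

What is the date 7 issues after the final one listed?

2019-12-25

Every event lands on a Wednesday or Saturday (gaps cycle 3, 4, 3).
So the schedule is: every Wednesday and Saturday.
The following Wednesday is 2019-12-04.
The following Saturday is 2019-12-07.
The following Wednesday is 2019-12-11.
Next Saturday: 2019-12-14.
The following Wednesday is 2019-12-18.
The following Saturday is 2019-12-21.
Next Wednesday: 2019-12-25.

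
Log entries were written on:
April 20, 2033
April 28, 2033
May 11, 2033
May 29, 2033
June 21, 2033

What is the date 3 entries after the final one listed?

Gaps: 8, 13, 18, 23 days — each gap is 5 larger than the previous one.
Next gap: 28 days. June 21, 2033 + 28 days = July 19, 2033.
Next gap: 33 days. July 19, 2033 + 33 days = August 21, 2033.
Next gap: 38 days. August 21, 2033 + 38 days = September 28, 2033.

September 28, 2033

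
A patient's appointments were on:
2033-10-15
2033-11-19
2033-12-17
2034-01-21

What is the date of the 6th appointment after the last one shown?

These are Saturdays at 28- or 35-day spacing (35, 28, 35).
The pattern: 3rd Saturday of the month.
February 2034 — 3rd Saturday is 2034-02-18.
3rd Saturday of March 2034: 2034-03-18.
3rd Saturday of April 2034: 2034-04-15.
May 2034 — 3rd Saturday is 2034-05-20.
June 2034 — 3rd Saturday is 2034-06-17.
3rd Saturday of July 2034: 2034-07-15.

2034-07-15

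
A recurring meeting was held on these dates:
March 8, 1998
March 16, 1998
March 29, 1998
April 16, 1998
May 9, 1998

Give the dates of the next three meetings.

June 6, 1998; July 9, 1998; August 16, 1998

The spacing grows by 5 each time: 8, 13, 18, 23 days.
Next gap: 28 days. May 9, 1998 + 28 days = June 6, 1998.
Next gap: 33 days. June 6, 1998 + 33 days = July 9, 1998.
Next gap: 38 days. July 9, 1998 + 38 days = August 16, 1998.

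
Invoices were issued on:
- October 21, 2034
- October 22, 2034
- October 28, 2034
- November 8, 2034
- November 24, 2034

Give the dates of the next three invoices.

The spacing grows by 5 each time: 1, 6, 11, 16 days.
Next gap: 21 days. November 24, 2034 + 21 days = December 15, 2034.
Next gap: 26 days. December 15, 2034 + 26 days = January 10, 2035.
Next gap: 31 days. January 10, 2035 + 31 days = February 10, 2035.

December 15, 2034; January 10, 2035; February 10, 2035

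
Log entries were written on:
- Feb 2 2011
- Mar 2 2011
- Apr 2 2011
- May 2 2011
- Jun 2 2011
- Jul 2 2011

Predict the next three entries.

The day-of-month is always 2 (28, 31, 30, 31, 30 days between events).
So this recurs on the 2nd of each month.
August 2011: Aug 2 2011.
September 2011: Sep 2 2011.
October 2011: Oct 2 2011.

Aug 2 2011, Sep 2 2011, Oct 2 2011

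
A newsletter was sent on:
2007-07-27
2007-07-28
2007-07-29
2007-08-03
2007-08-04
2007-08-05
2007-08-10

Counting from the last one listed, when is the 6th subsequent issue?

Every event lands on a Friday or Saturday or Sunday (gaps cycle 1, 1, 5, 1, 1, 5).
So the schedule is: every Friday, Saturday and Sunday.
Next Saturday: 2007-08-11.
The following Sunday is 2007-08-12.
The following Friday is 2007-08-17.
The following Saturday is 2007-08-18.
Next Sunday: 2007-08-19.
The following Friday is 2007-08-24.

2007-08-24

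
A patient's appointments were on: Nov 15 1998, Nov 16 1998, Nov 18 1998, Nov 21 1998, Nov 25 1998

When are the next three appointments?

Nov 30 1998, Dec 6 1998, Dec 13 1998

Gaps: 1, 2, 3, 4 days — each gap is 1 larger than the previous one.
Next gap: 5 days. Nov 25 1998 + 5 days = Nov 30 1998.
Next gap: 6 days. Nov 30 1998 + 6 days = Dec 6 1998.
Next gap: 7 days. Dec 6 1998 + 7 days = Dec 13 1998.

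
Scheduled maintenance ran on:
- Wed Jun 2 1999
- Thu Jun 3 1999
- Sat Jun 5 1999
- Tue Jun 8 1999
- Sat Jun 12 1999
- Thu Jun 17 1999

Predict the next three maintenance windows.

Intervals are 1, 2, 3, 4, 5 days — an arithmetic progression with common difference 1.
Next gap: 6 days. Thu Jun 17 1999 + 6 days = Wed Jun 23 1999.
Next gap: 7 days. Wed Jun 23 1999 + 7 days = Wed Jun 30 1999.
Next gap: 8 days. Wed Jun 30 1999 + 8 days = Thu Jul 8 1999.

Wed Jun 23 1999, Wed Jun 30 1999, Thu Jul 8 1999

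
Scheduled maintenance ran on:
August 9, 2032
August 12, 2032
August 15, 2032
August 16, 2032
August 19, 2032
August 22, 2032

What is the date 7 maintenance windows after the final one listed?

Every event lands on a Monday or Thursday or Sunday (gaps cycle 3, 3, 1, 3, 3).
So the schedule is: every Monday, Thursday and Sunday.
Next Monday: August 23, 2032.
The following Thursday is August 26, 2032.
Next Sunday: August 29, 2032.
The following Monday is August 30, 2032.
Next Thursday: September 2, 2032.
The following Sunday is September 5, 2032.
Next Monday: September 6, 2032.

September 6, 2032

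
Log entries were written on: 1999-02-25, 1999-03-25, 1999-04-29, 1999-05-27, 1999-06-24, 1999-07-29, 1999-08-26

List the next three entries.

1999-09-30, 1999-10-28, 1999-11-25

These are Thursdays with 28, 35, 28, 28, 35, 28-day gaps.
Each is the final Thursday of its month — 1999-04-29 is past the 28th, so '4th Thursday' doesn't fit.
Last Thursday of September 1999: 1999-09-30.
Last Thursday of October 1999: 1999-10-28.
November 1999 ends with Thursday 1999-11-25.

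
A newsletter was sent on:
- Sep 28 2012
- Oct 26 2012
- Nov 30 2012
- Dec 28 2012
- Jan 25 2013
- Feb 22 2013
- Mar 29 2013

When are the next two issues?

These are Fridays with 28, 35, 28, 28, 28, 35-day gaps.
Each is the final Friday of its month — Nov 30 2012 is past the 28th, so '4th Friday' doesn't fit.
Last Friday of April 2013: Apr 26 2013.
Last Friday of May 2013: May 31 2013.

Apr 26 2013, May 31 2013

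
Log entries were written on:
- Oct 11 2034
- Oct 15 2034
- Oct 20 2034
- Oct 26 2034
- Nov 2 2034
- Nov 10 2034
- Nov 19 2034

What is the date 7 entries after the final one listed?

Gaps: 4, 5, 6, 7, 8, 9 days — each gap is 1 larger than the previous one.
Next gap: 10 days. Nov 19 2034 + 10 days = Nov 29 2034.
Next gap: 11 days. Nov 29 2034 + 11 days = Dec 10 2034.
Next gap: 12 days. Dec 10 2034 + 12 days = Dec 22 2034.
Next gap: 13 days. Dec 22 2034 + 13 days = Jan 4 2035.
Next gap: 14 days. Jan 4 2035 + 14 days = Jan 18 2035.
Next gap: 15 days. Jan 18 2035 + 15 days = Feb 2 2035.
Next gap: 16 days. Feb 2 2035 + 16 days = Feb 18 2035.

Feb 18 2035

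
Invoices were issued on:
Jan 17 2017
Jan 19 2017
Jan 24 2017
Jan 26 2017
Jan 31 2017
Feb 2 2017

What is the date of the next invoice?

Every event lands on a Tuesday or Thursday (gaps cycle 2, 5, 2, 5, 2).
So the schedule is: every Tuesday and Thursday.
The following Tuesday is Feb 7 2017.

Feb 7 2017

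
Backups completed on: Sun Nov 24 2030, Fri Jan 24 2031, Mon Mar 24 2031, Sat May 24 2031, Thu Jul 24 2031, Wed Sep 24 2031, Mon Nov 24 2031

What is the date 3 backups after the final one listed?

The day-of-month is always 24 (61, 59, 61, 61, 62, 61 days between events).
So this recurs on the 24th of every 2 months.
January 2032: Sat Jan 24 2032.
Next: March 2032 → Wed Mar 24 2032.
Next: May 2032 → Mon May 24 2032.

Mon May 24 2032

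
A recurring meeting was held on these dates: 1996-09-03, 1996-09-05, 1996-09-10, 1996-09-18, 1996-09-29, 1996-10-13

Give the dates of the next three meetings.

Intervals are 2, 5, 8, 11, 14 days — an arithmetic progression with common difference 3.
Next gap: 17 days. 1996-10-13 + 17 days = 1996-10-30.
Next gap: 20 days. 1996-10-30 + 20 days = 1996-11-19.
Next gap: 23 days. 1996-11-19 + 23 days = 1996-12-12.

1996-10-30, 1996-11-19, 1996-12-12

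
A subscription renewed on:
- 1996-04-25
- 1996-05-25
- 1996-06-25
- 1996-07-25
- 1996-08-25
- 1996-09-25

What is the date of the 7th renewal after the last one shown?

The day-of-month is always 25 (30, 31, 30, 31, 31 days between events).
So this recurs on the 25th of each month.
Next: October 1996 → 1996-10-25.
November 1996: 1996-11-25.
December 1996: 1996-12-25.
January 1997: 1997-01-25.
February 1997: 1997-02-25.
March 1997: 1997-03-25.
Next: April 1997 → 1997-04-25.

1997-04-25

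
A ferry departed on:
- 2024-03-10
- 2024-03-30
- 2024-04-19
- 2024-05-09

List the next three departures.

2024-05-29, 2024-06-18, 2024-07-08

Gaps between consecutive events: 20, 20, 20 days — a constant 20-day interval.
2024-05-09 + 20 days = 2024-05-29.
2024-05-29 + 20 days = 2024-06-18.
2024-06-18 + 20 days = 2024-07-08.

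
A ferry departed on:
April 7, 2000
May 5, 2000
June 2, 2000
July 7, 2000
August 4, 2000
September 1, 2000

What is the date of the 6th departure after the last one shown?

March 2, 2001

Gaps: 28, 28, 35, 28, 28 days — a mix of 28 and 35. Every date is a Friday.
Each is the 1st Friday of its month.
October 2000 — 1st Friday is October 6, 2000.
November 2000 — 1st Friday is November 3, 2000.
December 2000 — 1st Friday is December 1, 2000.
1st Friday of January 2001: January 5, 2001.
1st Friday of February 2001: February 2, 2001.
1st Friday of March 2001: March 2, 2001.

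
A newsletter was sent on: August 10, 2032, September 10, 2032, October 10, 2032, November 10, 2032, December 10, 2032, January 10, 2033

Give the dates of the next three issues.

February 10, 2033; March 10, 2033; April 10, 2033

The day-of-month is always 10 (31, 30, 31, 30, 31 days between events).
So this recurs on the 10th of each month.
February 2033: February 10, 2033.
Next: March 2033 → March 10, 2033.
Next: April 2033 → April 10, 2033.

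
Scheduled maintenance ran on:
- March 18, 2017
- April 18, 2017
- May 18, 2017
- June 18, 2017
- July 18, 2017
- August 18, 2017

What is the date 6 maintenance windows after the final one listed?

Each date is the 18th; the gaps (31, 30, 31, 30, 31) track the month lengths.
The rule is the 18th of each month.
September 2017: September 18, 2017.
October 2017: October 18, 2017.
November 2017: November 18, 2017.
December 2017: December 18, 2017.
January 2018: January 18, 2018.
February 2018: February 18, 2018.

February 18, 2018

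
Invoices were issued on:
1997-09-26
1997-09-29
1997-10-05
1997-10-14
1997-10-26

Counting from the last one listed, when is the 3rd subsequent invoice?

Gaps: 3, 6, 9, 12 days — each gap is 3 larger than the previous one.
Next gap: 15 days. 1997-10-26 + 15 days = 1997-11-10.
Next gap: 18 days. 1997-11-10 + 18 days = 1997-11-28.
Next gap: 21 days. 1997-11-28 + 21 days = 1997-12-19.

1997-12-19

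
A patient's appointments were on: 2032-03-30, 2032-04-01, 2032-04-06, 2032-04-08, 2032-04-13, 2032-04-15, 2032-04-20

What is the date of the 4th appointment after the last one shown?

2032-05-04

Gaps: 2, 5, 2, 5, 2, 5 days — not constant, but cyclic with period 2.
The events fall on every Tuesday and Thursday.
Next Thursday: 2032-04-22.
The following Tuesday is 2032-04-27.
Next Thursday: 2032-04-29.
The following Tuesday is 2032-05-04.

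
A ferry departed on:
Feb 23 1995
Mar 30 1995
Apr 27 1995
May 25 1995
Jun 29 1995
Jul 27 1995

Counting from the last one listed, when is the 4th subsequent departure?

These are Thursdays with 35, 28, 28, 35, 28-day gaps.
Each is the final Thursday of its month — Mar 30 1995 is past the 28th, so '4th Thursday' doesn't fit.
August 1995 ends with Thursday Aug 31 1995.
Last Thursday of September 1995: Sep 28 1995.
October 1995 ends with Thursday Oct 26 1995.
Last Thursday of November 1995: Nov 30 1995.

Nov 30 1995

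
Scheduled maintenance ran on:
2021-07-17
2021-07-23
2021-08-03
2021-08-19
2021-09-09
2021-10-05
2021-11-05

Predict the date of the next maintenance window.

Intervals are 6, 11, 16, 21, 26, 31 days — an arithmetic progression with common difference 5.
Next gap: 36 days. 2021-11-05 + 36 days = 2021-12-11.

2021-12-11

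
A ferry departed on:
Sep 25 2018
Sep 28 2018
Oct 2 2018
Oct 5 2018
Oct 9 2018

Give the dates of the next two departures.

Oct 12 2018, Oct 16 2018

Every event lands on a Tuesday or Friday (gaps cycle 3, 4, 3, 4).
So the schedule is: every Tuesday and Friday.
The following Friday is Oct 12 2018.
Next Tuesday: Oct 16 2018.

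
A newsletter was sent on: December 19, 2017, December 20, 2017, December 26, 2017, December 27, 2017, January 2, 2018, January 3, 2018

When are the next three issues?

January 9, 2018; January 10, 2018; January 16, 2018

Gaps: 1, 6, 1, 6, 1 days — not constant, but cyclic with period 2.
The events fall on every Tuesday and Wednesday.
The following Tuesday is January 9, 2018.
Next Wednesday: January 10, 2018.
Next Tuesday: January 16, 2018.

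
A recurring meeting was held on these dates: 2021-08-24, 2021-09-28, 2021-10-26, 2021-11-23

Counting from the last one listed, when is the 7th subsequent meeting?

2022-06-28

Gaps: 35, 28, 28 days — a mix of 28 and 35. Every date is a Tuesday.
Each is the 4th Tuesday of its month.
4th Tuesday of December 2021: 2021-12-28.
4th Tuesday of January 2022: 2022-01-25.
February 2022 — 4th Tuesday is 2022-02-22.
March 2022 — 4th Tuesday is 2022-03-22.
4th Tuesday of April 2022: 2022-04-26.
May 2022 — 4th Tuesday is 2022-05-24.
June 2022 — 4th Tuesday is 2022-06-28.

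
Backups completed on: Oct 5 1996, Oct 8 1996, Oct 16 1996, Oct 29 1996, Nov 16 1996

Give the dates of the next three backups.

The spacing grows by 5 each time: 3, 8, 13, 18 days.
Next gap: 23 days. Nov 16 1996 + 23 days = Dec 9 1996.
Next gap: 28 days. Dec 9 1996 + 28 days = Jan 6 1997.
Next gap: 33 days. Jan 6 1997 + 33 days = Feb 8 1997.

Dec 9 1996, Jan 6 1997, Feb 8 1997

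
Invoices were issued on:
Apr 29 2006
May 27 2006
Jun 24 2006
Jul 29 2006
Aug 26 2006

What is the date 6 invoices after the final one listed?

Feb 24 2007

Every date is a Saturday; gaps 28, 28, 35, 28 days.
Each is the last Saturday of its month (at least one falls on the 29th or later, ruling out '4th Saturday').
Last Saturday of September 2006: Sep 30 2006.
Last Saturday of October 2006: Oct 28 2006.
Last Saturday of November 2006: Nov 25 2006.
Last Saturday of December 2006: Dec 30 2006.
Last Saturday of January 2007: Jan 27 2007.
Last Saturday of February 2007: Feb 24 2007.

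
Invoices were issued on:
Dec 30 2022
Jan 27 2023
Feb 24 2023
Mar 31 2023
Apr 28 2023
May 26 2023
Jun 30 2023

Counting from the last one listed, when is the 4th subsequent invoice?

Every date is a Friday; gaps 28, 28, 35, 28, 28, 35 days.
Each is the last Friday of its month (at least one falls on the 29th or later, ruling out '4th Friday').
Last Friday of July 2023: Jul 28 2023.
August 2023 ends with Friday Aug 25 2023.
Last Friday of September 2023: Sep 29 2023.
October 2023 ends with Friday Oct 27 2023.

Oct 27 2023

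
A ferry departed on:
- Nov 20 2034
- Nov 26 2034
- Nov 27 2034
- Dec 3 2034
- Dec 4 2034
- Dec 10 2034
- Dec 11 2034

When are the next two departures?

The gap pattern 6, 1, 6, 1, 6, 1 repeats every 2 events.
These are the Mondays and Sundays of each week.
The following Sunday is Dec 17 2034.
The following Monday is Dec 18 2034.

Dec 17 2034, Dec 18 2034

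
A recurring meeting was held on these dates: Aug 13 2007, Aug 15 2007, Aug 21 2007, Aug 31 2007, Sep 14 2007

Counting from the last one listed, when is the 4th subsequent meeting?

Dec 19 2007

Gaps: 2, 6, 10, 14 days — each gap is 4 larger than the previous one.
Next gap: 18 days. Sep 14 2007 + 18 days = Oct 2 2007.
Next gap: 22 days. Oct 2 2007 + 22 days = Oct 24 2007.
Next gap: 26 days. Oct 24 2007 + 26 days = Nov 19 2007.
Next gap: 30 days. Nov 19 2007 + 30 days = Dec 19 2007.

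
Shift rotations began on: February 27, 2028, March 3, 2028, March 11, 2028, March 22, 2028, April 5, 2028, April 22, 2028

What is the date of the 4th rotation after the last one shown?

Intervals are 5, 8, 11, 14, 17 days — an arithmetic progression with common difference 3.
Next gap: 20 days. April 22, 2028 + 20 days = May 12, 2028.
Next gap: 23 days. May 12, 2028 + 23 days = June 4, 2028.
Next gap: 26 days. June 4, 2028 + 26 days = June 30, 2028.
Next gap: 29 days. June 30, 2028 + 29 days = July 29, 2028.

July 29, 2028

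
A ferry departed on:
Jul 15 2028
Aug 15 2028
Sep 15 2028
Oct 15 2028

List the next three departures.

Gaps: 31, 31, 30 days — not constant. Every event is on the 15th of the month.
Pattern: the 15th of each month.
November 2028: Nov 15 2028.
December 2028: Dec 15 2028.
Next: January 2029 → Jan 15 2029.

Nov 15 2028, Dec 15 2028, Jan 15 2029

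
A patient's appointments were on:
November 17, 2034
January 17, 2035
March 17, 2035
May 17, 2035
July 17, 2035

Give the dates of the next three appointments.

The day-of-month is always 17 (61, 59, 61, 61 days between events).
So this recurs on the 17th of every 2 months.
Next: September 2035 → September 17, 2035.
Next: November 2035 → November 17, 2035.
January 2036: January 17, 2036.

September 17, 2035; November 17, 2035; January 17, 2036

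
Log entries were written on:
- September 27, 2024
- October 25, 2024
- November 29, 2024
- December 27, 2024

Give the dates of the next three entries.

January 31, 2025; February 28, 2025; March 28, 2025

Every date is a Friday; gaps 28, 35, 28 days.
Each is the last Friday of its month (at least one falls on the 29th or later, ruling out '4th Friday').
Last Friday of January 2025: January 31, 2025.
Last Friday of February 2025: February 28, 2025.
Last Friday of March 2025: March 28, 2025.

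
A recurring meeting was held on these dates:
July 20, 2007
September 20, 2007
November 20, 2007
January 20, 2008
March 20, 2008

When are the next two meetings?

May 20, 2008; July 20, 2008

Gaps: 62, 61, 61, 60 days — not constant. Every event is on the 20th of the month.
Pattern: the 20th of every 2 months.
Next: May 2008 → May 20, 2008.
July 2008: July 20, 2008.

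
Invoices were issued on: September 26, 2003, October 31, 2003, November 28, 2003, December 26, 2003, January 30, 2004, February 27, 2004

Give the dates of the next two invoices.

All Fridays; the gaps (35, 28, 28, 35, 28) vary with month length.
This is the last Friday of each month.
Last Friday of March 2004: March 26, 2004.
April 2004 ends with Friday April 30, 2004.

March 26, 2004; April 30, 2004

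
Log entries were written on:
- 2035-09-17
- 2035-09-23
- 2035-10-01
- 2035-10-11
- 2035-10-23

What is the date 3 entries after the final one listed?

Intervals are 6, 8, 10, 12 days — an arithmetic progression with common difference 2.
Next gap: 14 days. 2035-10-23 + 14 days = 2035-11-06.
Next gap: 16 days. 2035-11-06 + 16 days = 2035-11-22.
Next gap: 18 days. 2035-11-22 + 18 days = 2035-12-10.

2035-12-10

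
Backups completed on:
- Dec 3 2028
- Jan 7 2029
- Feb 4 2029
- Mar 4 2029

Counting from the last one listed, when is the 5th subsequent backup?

Aug 5 2029

All dates are Sundays, 35, 28, 28 days apart.
Specifically, the 1st Sunday of each month.
1st Sunday of April 2029: Apr 1 2029.
May 2029 — 1st Sunday is May 6 2029.
1st Sunday of June 2029: Jun 3 2029.
July 2029 — 1st Sunday is Jul 1 2029.
1st Sunday of August 2029: Aug 5 2029.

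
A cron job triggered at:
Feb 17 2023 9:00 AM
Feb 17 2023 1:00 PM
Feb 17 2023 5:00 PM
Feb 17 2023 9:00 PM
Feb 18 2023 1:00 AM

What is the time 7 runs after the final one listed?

Feb 19 2023 5:00 AM

The interval is a steady 4 hours (4, 4, 4, 4).
Feb 18 2023 1:00 AM + 4 h = Feb 18 2023 5:00 AM.
Feb 18 2023 5:00 AM + 4 h = Feb 18 2023 9:00 AM.
Feb 18 2023 9:00 AM + 4 h = Feb 18 2023 1:00 PM.
Feb 18 2023 1:00 PM + 4 h = Feb 18 2023 5:00 PM.
Feb 18 2023 5:00 PM + 4 h = Feb 18 2023 9:00 PM.
Feb 18 2023 9:00 PM + 4 h = Feb 19 2023 1:00 AM.
Feb 19 2023 1:00 AM + 4 h = Feb 19 2023 5:00 AM.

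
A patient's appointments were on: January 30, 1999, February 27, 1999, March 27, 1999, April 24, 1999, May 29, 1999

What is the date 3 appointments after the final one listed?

August 28, 1999

These are Saturdays with 28, 28, 28, 35-day gaps.
Each is the final Saturday of its month — January 30, 1999 is past the 28th, so '4th Saturday' doesn't fit.
Last Saturday of June 1999: June 26, 1999.
Last Saturday of July 1999: July 31, 1999.
August 1999 ends with Saturday August 28, 1999.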